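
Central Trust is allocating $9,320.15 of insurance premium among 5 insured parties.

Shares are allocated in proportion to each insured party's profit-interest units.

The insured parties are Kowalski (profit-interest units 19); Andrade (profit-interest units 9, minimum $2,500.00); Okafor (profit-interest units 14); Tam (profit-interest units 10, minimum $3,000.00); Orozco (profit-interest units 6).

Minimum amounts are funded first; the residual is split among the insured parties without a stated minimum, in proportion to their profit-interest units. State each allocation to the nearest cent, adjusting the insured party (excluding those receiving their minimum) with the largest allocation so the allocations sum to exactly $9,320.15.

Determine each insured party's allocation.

Kowalski: $1,861.09 · Andrade: $2,500.00 · Okafor: $1,371.34 · Tam: $3,000.00 · Orozco: $587.72

Fund the minimums — Andrade $2,500.00; Tam $3,000.00. Residual $3,820.15.
Residual split over remaining profit-interest units 39: Kowalski 1,861.0987 → $1,861.10; Okafor 1,371.3359 → $1,371.34; Orozco 587.7154 → $587.72.
Rounding difference −$0.01 applied to Kowalski → $1,861.09.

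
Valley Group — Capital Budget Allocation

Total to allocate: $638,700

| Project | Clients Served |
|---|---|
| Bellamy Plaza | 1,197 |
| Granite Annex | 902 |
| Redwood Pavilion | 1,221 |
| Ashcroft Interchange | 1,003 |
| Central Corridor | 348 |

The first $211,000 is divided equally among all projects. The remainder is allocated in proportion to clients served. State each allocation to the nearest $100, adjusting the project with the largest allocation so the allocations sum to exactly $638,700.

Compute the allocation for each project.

Equal tier: $211,000 ÷ 5 = $42,200 apiece.
Remainder $427,700 by clients served (total 4,671): Bellamy Plaza 109,603.28 → $109,600; Granite Annex 82,591.61 → $82,600; Redwood Pavilion 111,800.83 → $111,800; Ashcroft Interchange 91,839.67 → $91,800; Central Corridor 31,864.61 → $31,900.
Totals: Bellamy Plaza $42,200 + $109,600 = $151,800; Granite Annex $42,200 + $82,600 = $124,800; Redwood Pavilion $42,200 + $111,800 = $154,000; Ashcroft Interchange $42,200 + $91,800 = $134,000; Central Corridor $42,200 + $31,900 = $74,100.

Bellamy Plaza: $151,800 · Granite Annex: $124,800 · Redwood Pavilion: $154,000 · Ashcroft Interchange: $134,000 · Central Corridor: $74,100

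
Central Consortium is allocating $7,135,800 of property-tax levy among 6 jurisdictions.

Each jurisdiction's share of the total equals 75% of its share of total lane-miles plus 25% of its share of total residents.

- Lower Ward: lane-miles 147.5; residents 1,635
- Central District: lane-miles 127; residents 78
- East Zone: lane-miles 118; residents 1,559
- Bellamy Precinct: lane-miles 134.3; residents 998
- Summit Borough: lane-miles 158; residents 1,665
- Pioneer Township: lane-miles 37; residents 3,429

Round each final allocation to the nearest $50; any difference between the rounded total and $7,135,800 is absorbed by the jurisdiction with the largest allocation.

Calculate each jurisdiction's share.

Totals — lane-miles 721.8, residents 9,364.
Blended shares (75% lane-miles + 25% residents): Lower Ward 0.1969; Central District 0.1340; East Zone 0.1642; Bellamy Precinct 0.1662; Summit Borough 0.2086; Pioneer Township 0.1300.
Proportional shares: Lower Ward 1,405,138.17; Central District 956,512.64; East Zone 1,171,928.93; Bellamy Precinct 1,185,909.75; Summit Borough 1,488,706.69; Pioneer Township 927,603.82.
At nearest $50: Lower Ward $1,405,150; Central District $956,500; East Zone $1,171,950; Bellamy Precinct $1,185,900; Summit Borough $1,488,700; Pioneer Township $927,600. Sum = $7,135,800.
Sum already equals the total — no adjustment.

Lower Ward: $1,405,150 | Central District: $956,500 | East Zone: $1,171,950 | Bellamy Precinct: $1,185,900 | Summit Borough: $1,488,700 | Pioneer Township: $927,600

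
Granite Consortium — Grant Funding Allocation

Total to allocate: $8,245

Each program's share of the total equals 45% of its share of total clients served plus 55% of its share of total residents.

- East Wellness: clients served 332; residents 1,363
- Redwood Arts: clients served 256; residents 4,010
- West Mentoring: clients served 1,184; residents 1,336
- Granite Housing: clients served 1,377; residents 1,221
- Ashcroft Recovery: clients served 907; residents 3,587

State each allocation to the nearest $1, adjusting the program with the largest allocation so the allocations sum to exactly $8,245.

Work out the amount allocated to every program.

Totals — clients served 4,056, residents 11,517.
Blended shares (45% clients served + 55% residents): East Wellness 0.1019; Redwood Arts 0.2199; West Mentoring 0.1952; Granite Housing 0.2111; Ashcroft Recovery 0.2719.
Pro-rata amounts: East Wellness 840.37; Redwood Arts 1,813.09; West Mentoring 1,609.11; Granite Housing 1,740.38; Ashcroft Recovery 2,242.04.
Rounded to nearest $1: East Wellness $840; Redwood Arts $1,813; West Mentoring $1,609; Granite Housing $1,740; Ashcroft Recovery $2,242. Sum = $8,244.
Difference $8,245 − $8,244 = +$1 applied to largest allocation (Ashcroft Recovery): Ashcroft Recovery becomes $2,243.

East Wellness: $840 | Redwood Arts: $1,813 | West Mentoring: $1,609 | Granite Housing: $1,740 | Ashcroft Recovery: $2,243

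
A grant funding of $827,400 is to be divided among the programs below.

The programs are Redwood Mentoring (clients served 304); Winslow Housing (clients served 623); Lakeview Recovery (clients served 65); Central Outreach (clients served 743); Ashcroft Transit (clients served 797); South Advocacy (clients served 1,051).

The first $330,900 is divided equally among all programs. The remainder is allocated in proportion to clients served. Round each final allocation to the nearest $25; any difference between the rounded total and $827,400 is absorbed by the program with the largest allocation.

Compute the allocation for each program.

Redwood Mentoring: $97,275; Winslow Housing: $141,475; Lakeview Recovery: $64,150; Central Outreach: $158,100; Ashcroft Transit: $165,600; South Advocacy: $200,800

Equal tier: $330,900 ÷ 6 = $55,150 apiece.
Remainder $496,500 by clients served (total 3,583): Redwood Mentoring 42,125.59 → $42,125; Winslow Housing 86,329.75 → $86,325; Lakeview Recovery 9,007.12 → $9,000; Central Outreach 102,958.28 → $102,950; Ashcroft Transit 110,441.11 → $110,450; South Advocacy 145,638.15 → $145,650.
Totals: Redwood Mentoring $55,150 + $42,125 = $97,275; Winslow Housing $55,150 + $86,325 = $141,475; Lakeview Recovery $55,150 + $9,000 = $64,150; Central Outreach $55,150 + $102,950 = $158,100; Ashcroft Transit $55,150 + $110,450 = $165,600; South Advocacy $55,150 + $145,650 = $200,800.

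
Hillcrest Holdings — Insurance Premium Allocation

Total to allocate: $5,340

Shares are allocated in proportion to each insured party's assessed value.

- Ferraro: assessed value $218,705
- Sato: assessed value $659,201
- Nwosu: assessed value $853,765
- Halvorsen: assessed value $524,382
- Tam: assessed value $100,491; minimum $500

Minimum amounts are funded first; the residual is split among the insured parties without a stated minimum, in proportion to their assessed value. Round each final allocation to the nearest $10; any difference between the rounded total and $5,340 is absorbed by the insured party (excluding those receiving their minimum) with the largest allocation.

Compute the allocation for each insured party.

Guaranteed amounts: Tam $500. Residual $4,840.
Residual split over remaining assessed value 2,256,053: Ferraro 469.20 → $470; Sato 1,414.21 → $1,410; Nwosu 1,831.62 → $1,830; Halvorsen 1,124.98 → $1,120.
Rounding difference +$10 applied to Nwosu → $1,840.

Ferraro: $470 | Sato: $1,410 | Nwosu: $1,840 | Halvorsen: $1,120 | Tam: $500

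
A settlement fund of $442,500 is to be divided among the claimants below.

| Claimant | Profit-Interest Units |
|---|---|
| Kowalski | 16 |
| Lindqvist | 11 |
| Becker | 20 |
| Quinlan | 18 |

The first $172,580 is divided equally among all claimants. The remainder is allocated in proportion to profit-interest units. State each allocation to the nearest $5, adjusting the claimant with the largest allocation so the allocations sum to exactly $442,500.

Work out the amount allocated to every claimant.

First tranche $172,580 split equally: $43,145 each.
Remainder $269,920 by profit-interest units (total 65): Kowalski 66,441.85 → $66,440; Lindqvist 45,678.77 → $45,680; Becker 83,052.31 → $83,050; Quinlan 74,747.08 → $74,745.
Rounding difference +$5 on remainder applied to Becker.
Totals: Kowalski $43,145 + $66,440 = $109,585; Lindqvist $43,145 + $45,680 = $88,825; Becker $43,145 + $83,055 = $126,200; Quinlan $43,145 + $74,745 = $117,890.

Kowalski: $109,585 · Lindqvist: $88,825 · Becker: $126,200 · Quinlan: $117,890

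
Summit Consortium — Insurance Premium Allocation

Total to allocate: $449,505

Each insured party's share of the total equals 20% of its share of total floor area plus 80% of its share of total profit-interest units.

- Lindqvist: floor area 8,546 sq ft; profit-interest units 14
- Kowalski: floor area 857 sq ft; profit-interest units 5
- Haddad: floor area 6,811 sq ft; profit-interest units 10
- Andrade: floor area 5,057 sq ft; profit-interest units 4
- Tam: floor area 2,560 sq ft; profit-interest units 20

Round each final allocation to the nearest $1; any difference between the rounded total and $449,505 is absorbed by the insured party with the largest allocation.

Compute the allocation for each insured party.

Lindqvist: $127,229; Kowalski: $37,158; Haddad: $93,544; Andrade: $46,217; Tam: $145,357

Floor area total 23,831; profit-interest units total 53.
Combined weights (20% floor area + 80% profit-interest units): Lindqvist 0.2830; Kowalski 0.0827; Haddad 0.2081; Andrade 0.1028; Tam 0.3234.
Pro-rata amounts: Lindqvist 127,229.00; Kowalski 37,157.89; Haddad 93,543.90; Andrade 46,217.15; Tam 145,357.07.
At nearest $1: Lindqvist $127,229; Kowalski $37,158; Haddad $93,544; Andrade $46,217; Tam $145,357. Sum = $449,505.
No rounding difference to absorb.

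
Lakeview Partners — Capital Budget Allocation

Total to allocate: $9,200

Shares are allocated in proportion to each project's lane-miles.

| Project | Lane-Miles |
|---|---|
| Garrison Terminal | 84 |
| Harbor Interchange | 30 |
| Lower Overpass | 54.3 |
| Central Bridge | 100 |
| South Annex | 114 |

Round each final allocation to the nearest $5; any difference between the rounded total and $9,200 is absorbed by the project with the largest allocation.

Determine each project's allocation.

Garrison Terminal: $2,020 · Harbor Interchange: $720 · Lower Overpass: $1,305 · Central Bridge: $2,405 · South Annex: $2,750

Total lane-miles = 382.3.
Pro-rata amounts: Garrison Terminal 84/382.3 × $9,200 = 2,021.45; Harbor Interchange 30/382.3 × $9,200 = 721.95; Lower Overpass 54.3/382.3 × $9,200 = 1,306.72; Central Bridge 100/382.3 × $9,200 = 2,406.49; South Annex 114/382.3 × $9,200 = 2,743.40.
Rounded to nearest $5: Garrison Terminal $2,020; Harbor Interchange $720; Lower Overpass $1,305; Central Bridge $2,405; South Annex $2,745. Sum = $9,195.
Difference $9,200 − $9,195 = +$5 applied to largest allocation (South Annex): South Annex becomes $2,750.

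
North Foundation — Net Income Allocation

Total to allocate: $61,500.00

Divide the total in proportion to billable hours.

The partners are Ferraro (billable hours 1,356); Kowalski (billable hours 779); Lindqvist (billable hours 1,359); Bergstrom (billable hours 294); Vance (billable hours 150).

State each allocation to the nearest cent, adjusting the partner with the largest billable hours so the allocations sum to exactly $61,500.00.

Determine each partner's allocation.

Ferraro: $21,176.74 | Kowalski: $12,165.69 | Lindqvist: $21,223.59 | Bergstrom: $4,591.42 | Vance: $2,342.56

Total billable hours = 1,356 + 779 + 1,359 + 294 + 150 = 3,938.
Pro-rata amounts: Ferraro 21,176.7395; Kowalski 12,165.6932; Lindqvist 21,223.5907; Bergstrom 4,591.4170; Vance 2,342.5597.
After rounding (cent): Ferraro $21,176.74; Kowalski $12,165.69; Lindqvist $21,223.59; Bergstrom $4,591.42; Vance $2,342.56. Sum = $61,500.00.
Sum already equals the total — no adjustment.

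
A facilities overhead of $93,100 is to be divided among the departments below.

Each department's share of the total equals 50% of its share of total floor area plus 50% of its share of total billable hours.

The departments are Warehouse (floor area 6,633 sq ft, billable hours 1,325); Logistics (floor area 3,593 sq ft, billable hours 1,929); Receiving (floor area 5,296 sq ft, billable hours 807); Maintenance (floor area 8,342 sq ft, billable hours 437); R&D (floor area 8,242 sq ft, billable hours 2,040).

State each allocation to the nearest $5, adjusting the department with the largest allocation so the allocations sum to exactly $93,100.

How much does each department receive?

Totals — floor area 32,106, billable hours 6,538.
Composite weights (50% floor area + 50% billable hours): Warehouse 0.2046; Logistics 0.2035; Receiving 0.1442; Maintenance 0.1633; R&D 0.2844.
Unrounded shares: Warehouse 19,050.97; Logistics 18,943.75; Receiving 13,424.36; Maintenance 15,206.34; R&D 26,474.58.
Rounded to nearest $5: Warehouse $19,050; Logistics $18,945; Receiving $13,425; Maintenance $15,205; R&D $26,475. Sum = $93,100.
No rounding difference to absorb.

Warehouse: $19,050; Logistics: $18,945; Receiving: $13,425; Maintenance: $15,205; R&D: $26,475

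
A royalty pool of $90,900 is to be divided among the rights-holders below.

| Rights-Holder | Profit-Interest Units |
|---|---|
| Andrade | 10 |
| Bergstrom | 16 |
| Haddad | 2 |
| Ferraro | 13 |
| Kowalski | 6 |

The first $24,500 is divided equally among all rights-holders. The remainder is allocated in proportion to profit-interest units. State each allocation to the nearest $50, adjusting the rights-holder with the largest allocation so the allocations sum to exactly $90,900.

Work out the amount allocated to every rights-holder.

First tranche $24,500 split equally: $4,900 each.
Remainder $66,400 by profit-interest units (total 47): Andrade 14,127.66 → $14,150; Bergstrom 22,604.26 → $22,600; Haddad 2,825.53 → $2,850; Ferraro 18,365.96 → $18,350; Kowalski 8,476.60 → $8,500.
Rounding difference −$50 on remainder applied to Bergstrom.
Totals: Andrade $4,900 + $14,150 = $19,050; Bergstrom $4,900 + $22,550 = $27,450; Haddad $4,900 + $2,850 = $7,750; Ferraro $4,900 + $18,350 = $23,250; Kowalski $4,900 + $8,500 = $13,400.

Andrade: $19,050; Bergstrom: $27,450; Haddad: $7,750; Ferraro: $23,250; Kowalski: $13,400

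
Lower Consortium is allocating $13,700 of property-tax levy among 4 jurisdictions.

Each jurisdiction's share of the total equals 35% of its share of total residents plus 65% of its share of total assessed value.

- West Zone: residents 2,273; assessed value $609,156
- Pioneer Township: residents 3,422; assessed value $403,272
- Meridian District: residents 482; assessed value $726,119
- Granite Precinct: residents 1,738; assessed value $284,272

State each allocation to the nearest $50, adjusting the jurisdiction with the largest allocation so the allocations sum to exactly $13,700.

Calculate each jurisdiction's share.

Residents total 7,915; assessed value total 2,022,819.
Combined weights (35% residents + 65% assessed value): West Zone 0.2963; Pioneer Township 0.2809; Meridian District 0.2546; Granite Precinct 0.1682.
Pro-rata amounts: West Zone 4,058.68; Pioneer Township 3,848.40; Meridian District 3,488.57; Granite Precinct 2,304.34.
After rounding ($50): West Zone $4,050; Pioneer Township $3,850; Meridian District $3,500; Granite Precinct $2,300. Sum = $13,700.
Sum already equals the total — no adjustment.

West Zone: $4,050 · Pioneer Township: $3,850 · Meridian District: $3,500 · Granite Precinct: $2,300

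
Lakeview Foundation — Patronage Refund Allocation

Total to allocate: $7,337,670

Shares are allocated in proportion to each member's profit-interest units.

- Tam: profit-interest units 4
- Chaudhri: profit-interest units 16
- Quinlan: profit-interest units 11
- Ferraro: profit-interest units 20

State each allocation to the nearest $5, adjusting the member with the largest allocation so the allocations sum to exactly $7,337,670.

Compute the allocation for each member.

Tam: $575,505 · Chaudhri: $2,302,015 · Quinlan: $1,582,635 · Ferraro: $2,877,515

Total profit-interest units = 51.
Unrounded shares: Tam 4/51 × $7,337,670 = 575,503.53; Chaudhri 16/51 × $7,337,670 = 2,302,014.12; Quinlan 11/51 × $7,337,670 = 1,582,634.71; Ferraro 20/51 × $7,337,670 = 2,877,517.65.
After rounding ($5): Tam $575,505; Chaudhri $2,302,015; Quinlan $1,582,635; Ferraro $2,877,520. Sum = $7,337,675.
Difference $7,337,670 − $7,337,675 = −$5 applied to largest allocation (Ferraro): Ferraro becomes $2,877,515.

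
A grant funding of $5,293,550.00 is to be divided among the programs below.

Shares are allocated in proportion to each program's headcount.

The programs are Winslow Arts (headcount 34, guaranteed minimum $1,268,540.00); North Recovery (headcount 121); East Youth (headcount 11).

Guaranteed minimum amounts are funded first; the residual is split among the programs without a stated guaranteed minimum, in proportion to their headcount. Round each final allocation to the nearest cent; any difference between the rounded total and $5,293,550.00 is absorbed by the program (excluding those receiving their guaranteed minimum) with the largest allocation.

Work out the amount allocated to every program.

Minimums first: Winslow Arts $1,268,540.00. Balance $4,025,010.00.
Balance split over remaining headcount 132: North Recovery 3,689,592.5000 → $3,689,592.50; East Youth 335,417.5000 → $335,417.50.

Winslow Arts: $1,268,540.00 · North Recovery: $3,689,592.50 · East Youth: $335,417.50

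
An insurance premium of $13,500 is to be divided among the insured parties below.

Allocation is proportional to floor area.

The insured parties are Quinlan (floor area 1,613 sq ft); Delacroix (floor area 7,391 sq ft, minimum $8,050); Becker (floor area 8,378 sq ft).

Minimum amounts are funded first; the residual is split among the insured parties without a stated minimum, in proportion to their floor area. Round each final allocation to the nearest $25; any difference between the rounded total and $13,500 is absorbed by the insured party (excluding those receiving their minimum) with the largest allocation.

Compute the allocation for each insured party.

Fund the minimums — Delacroix $8,050. Residual $5,450.
Residual split over remaining floor area 9,991: Quinlan 879.88 → $875; Becker 4,570.12 → $4,575.

Quinlan: $875; Delacroix: $8,050; Becker: $4,575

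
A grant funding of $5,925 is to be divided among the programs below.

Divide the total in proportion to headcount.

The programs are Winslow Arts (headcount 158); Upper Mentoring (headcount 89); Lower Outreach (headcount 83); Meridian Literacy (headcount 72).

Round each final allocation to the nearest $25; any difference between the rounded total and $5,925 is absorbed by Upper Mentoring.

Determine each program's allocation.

Winslow Arts: $2,325; Upper Mentoring: $1,325; Lower Outreach: $1,225; Meridian Literacy: $1,050

Combined headcount = 402.
Pro-rata amounts: Winslow Arts 158/402 × $5,925 = 2,328.73; Upper Mentoring 89/402 × $5,925 = 1,311.75; Lower Outreach 83/402 × $5,925 = 1,223.32; Meridian Literacy 72/402 × $5,925 = 1,061.19.
Rounded to nearest $25: Winslow Arts $2,325; Upper Mentoring $1,300; Lower Outreach $1,225; Meridian Literacy $1,050. Sum = $5,900.
Difference $5,925 − $5,900 = +$25 applied to Upper Mentoring: Upper Mentoring becomes $1,325.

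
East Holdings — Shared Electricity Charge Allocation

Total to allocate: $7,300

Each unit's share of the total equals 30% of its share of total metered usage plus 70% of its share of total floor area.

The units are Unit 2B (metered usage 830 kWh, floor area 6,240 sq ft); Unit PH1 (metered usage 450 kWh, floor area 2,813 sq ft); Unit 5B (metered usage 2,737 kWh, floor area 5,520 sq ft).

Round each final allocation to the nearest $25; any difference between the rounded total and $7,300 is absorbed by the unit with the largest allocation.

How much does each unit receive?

Metered usage total 4,017; floor area total 14,573.
Composite weights (30% metered usage + 70% floor area): Unit 2B 0.3617; Unit PH1 0.1687; Unit 5B 0.4696.
Pro-rata amounts: Unit 2B 2,640.55; Unit PH1 1,231.71; Unit 5B 3,427.75.
Rounded to nearest $25: Unit 2B $2,650; Unit PH1 $1,225; Unit 5B $3,425. Sum = $7,300.
Rounded total matches; no reconciliation needed.

Unit 2B: $2,650 | Unit PH1: $1,225 | Unit 5B: $3,425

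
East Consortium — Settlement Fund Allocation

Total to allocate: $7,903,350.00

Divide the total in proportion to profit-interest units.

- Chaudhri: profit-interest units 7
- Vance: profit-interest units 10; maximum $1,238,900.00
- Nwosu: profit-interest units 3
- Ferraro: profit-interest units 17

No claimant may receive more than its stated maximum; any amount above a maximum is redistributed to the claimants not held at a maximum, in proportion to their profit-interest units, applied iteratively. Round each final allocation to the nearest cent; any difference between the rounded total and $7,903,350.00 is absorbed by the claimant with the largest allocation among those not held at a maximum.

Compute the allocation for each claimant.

Combined profit-interest units = 37.
Proportional shares (ignoring caps): Chaudhri 1,495,228.3784; Vance 2,136,040.5405; Nwosu 640,812.1622; Ferraro 3,631,268.9189.
Capped: Vance ($1,238,900.00); remaining pool $6,664,450.00 reallocated over remaining profit-interest units 27.
Shares after redistribution: Chaudhri 1,727,820.3704 → $1,727,820.37; Nwosu 740,494.4444 → $740,494.44; Ferraro 4,196,135.1852 → $4,196,135.19.

Chaudhri: $1,727,820.37; Vance: $1,238,900.00; Nwosu: $740,494.44; Ferraro: $4,196,135.19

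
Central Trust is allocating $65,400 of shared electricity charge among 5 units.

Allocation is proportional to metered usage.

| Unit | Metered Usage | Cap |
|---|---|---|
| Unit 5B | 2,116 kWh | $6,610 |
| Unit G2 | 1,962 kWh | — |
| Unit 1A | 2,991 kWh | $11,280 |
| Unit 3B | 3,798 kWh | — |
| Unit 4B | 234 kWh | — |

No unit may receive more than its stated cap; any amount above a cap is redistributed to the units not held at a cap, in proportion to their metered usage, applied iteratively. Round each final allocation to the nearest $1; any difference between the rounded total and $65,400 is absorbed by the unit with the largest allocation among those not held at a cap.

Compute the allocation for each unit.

Unit 5B: $6,610 | Unit G2: $15,551 | Unit 1A: $11,280 | Unit 3B: $30,104 | Unit 4B: $1,855

Total metered usage = 11,101.
Pro-rata shares before constraints: Unit 5B 12,466.12; Unit G2 11,558.85; Unit 1A 17,621.06; Unit 3B 22,375.39; Unit 4B 1,378.58.
Cap binds for Unit 5B ($6,610), Unit 1A ($11,280); residual $47,510 reallocated over remaining metered usage 5,994.
Redistributed shares: Unit G2 15,551.32 → $15,551; Unit 3B 30,103.93 → $30,104; Unit 4B 1,854.74 → $1,855.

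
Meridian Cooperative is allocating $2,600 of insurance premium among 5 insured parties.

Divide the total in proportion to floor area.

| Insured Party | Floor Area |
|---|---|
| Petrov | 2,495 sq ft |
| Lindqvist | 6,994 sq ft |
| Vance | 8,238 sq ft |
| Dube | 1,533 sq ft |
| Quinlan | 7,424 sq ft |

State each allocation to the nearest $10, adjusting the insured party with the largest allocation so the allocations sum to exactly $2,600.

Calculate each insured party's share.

Petrov: $240 | Lindqvist: $680 | Vance: $810 | Dube: $150 | Quinlan: $720

Total floor area = 26,684.
Pro-rata amounts: Petrov 2,495/26,684 × $2,600 = 243.10; Lindqvist 6,994/26,684 × $2,600 = 681.47; Vance 8,238/26,684 × $2,600 = 802.68; Dube 1,533/26,684 × $2,600 = 149.37; Quinlan 7,424/26,684 × $2,600 = 723.37.
After rounding ($10): Petrov $240; Lindqvist $680; Vance $800; Dube $150; Quinlan $720. Sum = $2,590.
Difference $2,600 − $2,590 = +$10 applied to largest allocation (Vance): Vance becomes $810.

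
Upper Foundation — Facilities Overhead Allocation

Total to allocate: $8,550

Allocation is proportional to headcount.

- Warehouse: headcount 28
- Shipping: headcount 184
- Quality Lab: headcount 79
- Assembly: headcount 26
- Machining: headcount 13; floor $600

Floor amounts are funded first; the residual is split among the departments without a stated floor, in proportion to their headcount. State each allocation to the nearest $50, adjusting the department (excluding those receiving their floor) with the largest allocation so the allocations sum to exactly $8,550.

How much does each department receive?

Fund the minimums — Machining $600. Remaining pool $7,950.
Remaining pool split over remaining headcount 317: Warehouse 702.21 → $700; Shipping 4,614.51 → $4,600; Quality Lab 1,981.23 → $2,000; Assembly 652.05 → $650.

Warehouse: $700 | Shipping: $4,600 | Quality Lab: $2,000 | Assembly: $650 | Machining: $600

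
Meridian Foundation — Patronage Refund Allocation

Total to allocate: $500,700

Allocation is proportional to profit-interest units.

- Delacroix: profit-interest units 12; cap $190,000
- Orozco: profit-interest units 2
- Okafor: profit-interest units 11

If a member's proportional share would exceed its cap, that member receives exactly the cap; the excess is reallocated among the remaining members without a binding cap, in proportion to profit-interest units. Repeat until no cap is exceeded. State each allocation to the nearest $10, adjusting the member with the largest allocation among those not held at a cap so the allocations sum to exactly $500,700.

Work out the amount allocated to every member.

Combined profit-interest units = 25.
Proportional shares (ignoring caps): Delacroix 240,336.00; Orozco 40,056.00; Okafor 220,308.00.
Cap binds for Delacroix ($190,000); remaining pool $310,700 reallocated over remaining profit-interest units 13.
Shares after redistribution: Orozco 47,800.00 → $47,800; Okafor 262,900.00 → $262,900.

Delacroix: $190,000 | Orozco: $47,800 | Okafor: $262,900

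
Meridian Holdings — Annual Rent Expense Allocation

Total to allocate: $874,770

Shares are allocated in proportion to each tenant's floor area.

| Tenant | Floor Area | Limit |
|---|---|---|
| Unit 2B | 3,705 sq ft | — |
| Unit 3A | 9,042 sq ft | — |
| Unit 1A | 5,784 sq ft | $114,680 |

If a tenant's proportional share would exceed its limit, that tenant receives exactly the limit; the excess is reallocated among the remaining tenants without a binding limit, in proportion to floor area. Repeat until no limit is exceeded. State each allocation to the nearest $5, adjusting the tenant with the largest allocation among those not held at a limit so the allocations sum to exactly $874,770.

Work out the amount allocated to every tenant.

Unit 2B: $220,925; Unit 3A: $539,165; Unit 1A: $114,680

Floor area total: 18,531.
Proportional shares (ignoring caps): Unit 2B 174,897.35; Unit 3A 426,834.51; Unit 1A 273,038.14.
Cap binds for Unit 1A ($114,680); balance $760,090 reallocated over remaining floor area 12,747.
Redistributed shares: Unit 2B 220,925.19 → $220,925; Unit 3A 539,164.81 → $539,165.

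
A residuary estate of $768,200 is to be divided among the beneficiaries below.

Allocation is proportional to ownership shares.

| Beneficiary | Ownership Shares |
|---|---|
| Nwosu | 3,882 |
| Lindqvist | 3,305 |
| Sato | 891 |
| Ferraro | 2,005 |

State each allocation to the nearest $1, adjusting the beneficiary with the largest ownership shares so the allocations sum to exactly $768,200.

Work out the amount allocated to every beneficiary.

Nwosu: $295,761 | Lindqvist: $251,800 | Sato: $67,883 | Ferraro: $152,756

Combined ownership shares = 10,083.
Proportional shares: Nwosu 3,882/10,083 × $768,200 = 295,760.43; Lindqvist 3,305/10,083 × $768,200 = 251,800.16; Sato 891/10,083 × $768,200 = 67,883.19; Ferraro 2,005/10,083 × $768,200 = 152,756.22.
Rounded to nearest $1: Nwosu $295,760; Lindqvist $251,800; Sato $67,883; Ferraro $152,756. Sum = $768,199.
Difference $768,200 − $768,199 = +$1 applied to largest ownership shares (Nwosu): Nwosu becomes $295,761.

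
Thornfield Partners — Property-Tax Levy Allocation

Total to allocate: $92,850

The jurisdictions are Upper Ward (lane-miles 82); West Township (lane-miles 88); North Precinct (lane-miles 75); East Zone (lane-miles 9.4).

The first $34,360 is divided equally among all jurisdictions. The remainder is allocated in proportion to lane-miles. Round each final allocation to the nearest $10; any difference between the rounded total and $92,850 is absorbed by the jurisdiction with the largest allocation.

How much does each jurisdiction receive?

First tranche $34,360 split equally: $8,590 each.
Remainder $58,490 by lane-miles (total 254.4): Upper Ward 18,852.91 → $18,850; West Township 20,232.39 → $20,230; North Precinct 17,243.51 → $17,240; East Zone 2,161.19 → $2,160.
Rounding difference +$10 on remainder applied to West Township.
Totals: Upper Ward $8,590 + $18,850 = $27,440; West Township $8,590 + $20,240 = $28,830; North Precinct $8,590 + $17,240 = $25,830; East Zone $8,590 + $2,160 = $10,750.

Upper Ward: $27,440; West Township: $28,830; North Precinct: $25,830; East Zone: $10,750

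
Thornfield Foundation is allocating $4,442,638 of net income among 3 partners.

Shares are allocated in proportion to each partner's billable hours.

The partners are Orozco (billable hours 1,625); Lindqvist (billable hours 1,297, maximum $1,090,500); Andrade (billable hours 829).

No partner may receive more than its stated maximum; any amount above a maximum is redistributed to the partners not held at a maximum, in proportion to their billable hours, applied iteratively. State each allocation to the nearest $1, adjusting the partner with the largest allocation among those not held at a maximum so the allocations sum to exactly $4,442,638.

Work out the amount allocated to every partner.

Combined billable hours = 3,751.
Pro-rata shares before constraints: Orozco 1,924,629.90; Lindqvist 1,536,150.76; Andrade 981,857.35.
Cap binds for Lindqvist ($1,090,500); remaining pool $3,352,138 reallocated over remaining billable hours 2,454.
Remaining shares: Orozco 2,219,732.78 → $2,219,733; Andrade 1,132,405.22 → $1,132,405.

Orozco: $2,219,733 · Lindqvist: $1,090,500 · Andrade: $1,132,405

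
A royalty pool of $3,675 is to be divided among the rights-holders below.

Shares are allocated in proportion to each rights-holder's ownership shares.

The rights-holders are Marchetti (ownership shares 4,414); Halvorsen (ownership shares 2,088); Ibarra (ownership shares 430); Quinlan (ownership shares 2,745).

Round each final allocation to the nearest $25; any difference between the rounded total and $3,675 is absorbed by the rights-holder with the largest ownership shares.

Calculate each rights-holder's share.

Ownership shares total: 9,677.
Raw shares: Marchetti 4,414/9,677 × $3,675 = 1,676.29; Halvorsen 2,088/9,677 × $3,675 = 792.95; Ibarra 430/9,677 × $3,675 = 163.30; Quinlan 2,745/9,677 × $3,675 = 1,042.46.
After rounding ($25): Marchetti $1,675; Halvorsen $800; Ibarra $175; Quinlan $1,050. Sum = $3,700.
Difference $3,675 − $3,700 = −$25 applied to largest ownership shares (Marchetti): Marchetti becomes $1,650.

Marchetti: $1,650 · Halvorsen: $800 · Ibarra: $175 · Quinlan: $1,050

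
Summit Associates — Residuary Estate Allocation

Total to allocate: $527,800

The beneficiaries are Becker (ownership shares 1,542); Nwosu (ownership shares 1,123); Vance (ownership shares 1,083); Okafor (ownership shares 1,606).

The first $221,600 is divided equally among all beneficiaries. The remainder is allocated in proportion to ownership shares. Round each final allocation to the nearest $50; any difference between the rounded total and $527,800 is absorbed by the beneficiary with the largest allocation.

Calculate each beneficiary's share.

$221,600 shared equally gives $55,400 per beneficiary.
Remainder $306,200 by ownership shares (total 5,354): Becker 88,188.35 → $88,200; Nwosu 64,225.36 → $64,250; Vance 61,937.73 → $61,950; Okafor 91,848.56 → $91,850.
Rounding difference −$50 on remainder applied to Okafor.
Totals: Becker $55,400 + $88,200 = $143,600; Nwosu $55,400 + $64,250 = $119,650; Vance $55,400 + $61,950 = $117,350; Okafor $55,400 + $91,800 = $147,200.

Becker: $143,600 | Nwosu: $119,650 | Vance: $117,350 | Okafor: $147,200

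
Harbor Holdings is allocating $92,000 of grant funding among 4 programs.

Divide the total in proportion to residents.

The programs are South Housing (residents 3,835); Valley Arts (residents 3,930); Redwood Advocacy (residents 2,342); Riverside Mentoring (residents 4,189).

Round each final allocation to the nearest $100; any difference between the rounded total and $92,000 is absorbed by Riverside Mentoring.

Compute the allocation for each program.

Total residents = 14,296.
Raw shares: South Housing 3,835/14,296 × $92,000 = 24,679.63; Valley Arts 3,930/14,296 × $92,000 = 25,290.99; Redwood Advocacy 2,342/14,296 × $92,000 = 15,071.63; Riverside Mentoring 4,189/14,296 × $92,000 = 26,957.75.
Rounded to nearest $100: South Housing $24,700; Valley Arts $25,300; Redwood Advocacy $15,100; Riverside Mentoring $27,000. Sum = $92,100.
Difference $92,000 − $92,100 = −$100 applied to Riverside Mentoring: Riverside Mentoring becomes $26,900.

South Housing: $24,700 · Valley Arts: $25,300 · Redwood Advocacy: $15,100 · Riverside Mentoring: $26,900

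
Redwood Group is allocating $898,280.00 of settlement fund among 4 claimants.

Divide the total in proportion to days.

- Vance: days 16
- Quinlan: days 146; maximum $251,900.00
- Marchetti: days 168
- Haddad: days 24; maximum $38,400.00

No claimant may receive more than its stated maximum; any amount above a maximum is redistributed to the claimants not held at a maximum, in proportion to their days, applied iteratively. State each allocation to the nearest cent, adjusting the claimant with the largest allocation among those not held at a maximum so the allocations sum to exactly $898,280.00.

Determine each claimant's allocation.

Combined days = 354.
Pro-rata shares before constraints: Vance 40,600.2260; Quinlan 370,477.0621; Marchetti 426,302.3729; Haddad 60,900.3390.
Capped: Quinlan ($251,900.00), Haddad ($38,400.00); residual $607,980.00 reallocated over remaining days 184.
Redistributed shares: Vance 52,867.8261 → $52,867.83; Marchetti 555,112.1739 → $555,112.17.

Vance: $52,867.83; Quinlan: $251,900.00; Marchetti: $555,112.17; Haddad: $38,400.00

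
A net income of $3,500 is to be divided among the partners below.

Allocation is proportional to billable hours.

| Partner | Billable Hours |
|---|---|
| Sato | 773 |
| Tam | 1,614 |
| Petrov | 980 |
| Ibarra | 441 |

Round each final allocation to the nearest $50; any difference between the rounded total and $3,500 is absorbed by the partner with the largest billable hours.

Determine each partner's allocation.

Sato: $700 | Tam: $1,500 | Petrov: $900 | Ibarra: $400

Total billable hours = 773 + 1,614 + 980 + 441 = 3,808.
Unrounded shares: Sato 710.48; Tam 1,483.46; Petrov 900.74; Ibarra 405.33.
At nearest $50: Sato $700; Tam $1,500; Petrov $900; Ibarra $400. Sum = $3,500.
Rounded total matches; no reconciliation needed.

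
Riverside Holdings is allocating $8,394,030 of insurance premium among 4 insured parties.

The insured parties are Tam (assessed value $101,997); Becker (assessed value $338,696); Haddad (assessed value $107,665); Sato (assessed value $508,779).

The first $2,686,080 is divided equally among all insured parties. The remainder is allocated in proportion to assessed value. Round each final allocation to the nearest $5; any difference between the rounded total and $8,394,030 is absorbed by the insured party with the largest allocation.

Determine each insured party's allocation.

Equal tier: $2,686,080 ÷ 4 = $671,520 apiece.
Remainder $5,707,950 by assessed value (total 1,057,137): Tam 550,726.89 → $550,725; Becker 1,828,769.43 → $1,828,770; Haddad 581,330.93 → $581,330; Sato 2,747,122.74 → $2,747,125.
Totals: Tam $671,520 + $550,725 = $1,222,245; Becker $671,520 + $1,828,770 = $2,500,290; Haddad $671,520 + $581,330 = $1,252,850; Sato $671,520 + $2,747,125 = $3,418,645.

Tam: $1,222,245 | Becker: $2,500,290 | Haddad: $1,252,850 | Sato: $3,418,645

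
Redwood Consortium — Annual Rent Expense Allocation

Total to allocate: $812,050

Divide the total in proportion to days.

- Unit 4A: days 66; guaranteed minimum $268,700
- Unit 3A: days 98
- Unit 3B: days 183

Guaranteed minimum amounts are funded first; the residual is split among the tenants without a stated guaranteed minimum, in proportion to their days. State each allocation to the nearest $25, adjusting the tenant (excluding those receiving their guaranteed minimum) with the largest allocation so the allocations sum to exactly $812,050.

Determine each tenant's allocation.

Guaranteed amounts: Unit 4A $268,700. Balance $543,350.
Balance split over remaining days 281: Unit 3A 189,495.73 → $189,500; Unit 3B 353,854.27 → $353,850.

Unit 4A: $268,700 · Unit 3A: $189,500 · Unit 3B: $353,850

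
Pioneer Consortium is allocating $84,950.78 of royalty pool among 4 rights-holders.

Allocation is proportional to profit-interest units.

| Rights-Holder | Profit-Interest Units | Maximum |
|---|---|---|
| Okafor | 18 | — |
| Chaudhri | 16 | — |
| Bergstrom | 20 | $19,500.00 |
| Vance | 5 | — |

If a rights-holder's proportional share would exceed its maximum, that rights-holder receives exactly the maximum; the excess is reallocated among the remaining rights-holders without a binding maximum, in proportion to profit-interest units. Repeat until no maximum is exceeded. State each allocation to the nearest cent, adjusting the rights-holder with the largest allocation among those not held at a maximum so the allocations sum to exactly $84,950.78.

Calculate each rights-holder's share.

Okafor: $30,208.05 | Chaudhri: $26,851.60 | Bergstrom: $19,500.00 | Vance: $8,391.13

Total profit-interest units = 59.
Pro-rata shares before constraints: Okafor 25,917.1871; Chaudhri 23,037.4997; Bergstrom 28,796.8746; Vance 7,199.2186.
Cap binds for Bergstrom ($19,500.00); balance $65,450.78 reallocated over remaining profit-interest units 39.
Remaining shares: Okafor 30,208.0523 → $30,208.05; Chaudhri 26,851.6021 → $26,851.60; Vance 8,391.1256 → $8,391.13.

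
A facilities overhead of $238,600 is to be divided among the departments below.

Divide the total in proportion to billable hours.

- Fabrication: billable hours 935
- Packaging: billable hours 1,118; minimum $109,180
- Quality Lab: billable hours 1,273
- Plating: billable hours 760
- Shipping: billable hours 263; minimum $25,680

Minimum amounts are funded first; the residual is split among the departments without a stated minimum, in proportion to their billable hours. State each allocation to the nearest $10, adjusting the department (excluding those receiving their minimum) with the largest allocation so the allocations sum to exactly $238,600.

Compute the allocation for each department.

Fabrication: $32,680 | Packaging: $109,180 | Quality Lab: $44,500 | Plating: $26,560 | Shipping: $25,680

Guaranteed amounts: Packaging $109,180; Shipping $25,680. Remaining pool $103,740.
Remaining pool split over remaining billable hours 2,968: Fabrication 32,680.90 → $32,680; Quality Lab 44,494.95 → $44,490; Plating 26,564.15 → $26,560.
Rounding difference +$10 applied to Quality Lab → $44,500.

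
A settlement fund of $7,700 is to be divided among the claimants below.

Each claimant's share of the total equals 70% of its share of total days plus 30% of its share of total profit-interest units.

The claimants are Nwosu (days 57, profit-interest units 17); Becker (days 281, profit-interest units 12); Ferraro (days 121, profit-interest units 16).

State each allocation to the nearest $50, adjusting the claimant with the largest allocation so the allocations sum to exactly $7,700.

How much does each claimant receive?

Days total 459; profit-interest units total 45.
Combined weights (70% days + 30% profit-interest units): Nwosu 0.2003; Becker 0.5085; Ferraro 0.2912.
Pro-rata amounts: Nwosu 1,542.01; Becker 3,915.76; Ferraro 2,242.23.
Rounded to nearest $50: Nwosu $1,550; Becker $3,900; Ferraro $2,250. Sum = $7,700.
No rounding difference to absorb.

Nwosu: $1,550 | Becker: $3,900 | Ferraro: $2,250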